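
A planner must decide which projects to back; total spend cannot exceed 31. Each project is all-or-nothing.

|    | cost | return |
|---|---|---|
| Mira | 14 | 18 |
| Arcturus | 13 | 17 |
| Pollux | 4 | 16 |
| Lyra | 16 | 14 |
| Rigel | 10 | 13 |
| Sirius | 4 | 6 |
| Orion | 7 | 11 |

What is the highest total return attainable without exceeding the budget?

This is an integer program with binary decision variables.
Mira + Pollux + Sirius + Orion: cost 14 + 4 + 4 + 7 = 29 ≤ 31, return 18 + 16 + 6 + 11 = 51.
Arcturus + Pollux + Rigel + Sirius: cost 13 + 4 + 10 + 4 = 31 ≤ 31, return 17 + 16 + 13 + 6 = 52.
Mira + Arcturus + Pollux: cost 14 + 13 + 4 = 31 ≤ 31, return 18 + 17 + 16 = 51.
Best is Arcturus, Pollux, Rigel, and Sirius with total return 52.

52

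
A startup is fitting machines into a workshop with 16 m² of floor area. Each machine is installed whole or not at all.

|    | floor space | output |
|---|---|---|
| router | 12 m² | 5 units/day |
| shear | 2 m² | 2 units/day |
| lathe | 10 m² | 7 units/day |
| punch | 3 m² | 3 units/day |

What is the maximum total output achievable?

This is a 0-1 knapsack instance.
Allowing fractional choices, the relaxed optimum would be about 12.4, but machines are indivisible.
shear + lathe + punch: floor space 2 + 10 + 3 = 15 ≤ 16, output 2 + 7 + 3 = 12.
shear + lathe: floor space 2 + 10 = 12 ≤ 16, output 2 + 7 = 9.
lathe + punch: floor space 10 + 3 = 13 ≤ 16, output 7 + 3 = 10.
Best is shear, lathe, and punch with total output 12.

12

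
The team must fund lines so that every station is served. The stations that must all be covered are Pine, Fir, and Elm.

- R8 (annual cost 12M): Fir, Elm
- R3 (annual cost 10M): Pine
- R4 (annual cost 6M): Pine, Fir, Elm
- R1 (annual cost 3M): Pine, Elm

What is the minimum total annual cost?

6

R4 alone covers Pine, Fir, Elm — every station.
Total annual cost: 6.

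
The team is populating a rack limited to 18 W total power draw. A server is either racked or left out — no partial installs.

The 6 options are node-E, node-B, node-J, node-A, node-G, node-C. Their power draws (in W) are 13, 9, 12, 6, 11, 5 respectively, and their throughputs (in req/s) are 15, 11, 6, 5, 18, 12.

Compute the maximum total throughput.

This is an integer program with binary decision variables.
Allowing fractional choices, the relaxed optimum would be about 32.4, but servers are indivisible.
node-E + node-C: power draw 13 + 5 = 18 ≤ 18, throughput 15 + 12 = 27.
node-G + node-C: power draw 11 + 5 = 16 ≤ 18, throughput 18 + 12 = 30.
Best is node-G and node-C with total throughput 30.

30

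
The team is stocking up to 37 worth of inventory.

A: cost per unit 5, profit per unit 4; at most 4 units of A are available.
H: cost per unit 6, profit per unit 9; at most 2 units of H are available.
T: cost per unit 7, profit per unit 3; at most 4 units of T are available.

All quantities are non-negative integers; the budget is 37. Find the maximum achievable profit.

34

4×A and 2×H: cost 32 ≤ 37, profit 4·4 + 2·9 = 34.
3×A, 2×H, and 1×T: cost 34 ≤ 37, profit 3·4 + 2·9 + 1·3 = 33.
Best is 34.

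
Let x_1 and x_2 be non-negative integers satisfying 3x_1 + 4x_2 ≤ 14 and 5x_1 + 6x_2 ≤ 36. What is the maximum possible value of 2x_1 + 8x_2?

Relaxing integrality, the LP optimum is 28.00 at (x_1,x_2) = (0, 3.5), which is not an integer point.
(x_1,x_2)=(0,3): 3·0+4·3=12≤14, 5·0+6·3=18≤36, objective 24.
(x_1,x_2)=(1,2): 3·1+4·2=11≤14, 5·1+6·2=17≤36, objective 18.
(x_1,x_2)=(0,2): 3·0+4·2=8≤14, 5·0+6·2=12≤36, objective 16.
The best lattice point is (0,3), giving 24.

24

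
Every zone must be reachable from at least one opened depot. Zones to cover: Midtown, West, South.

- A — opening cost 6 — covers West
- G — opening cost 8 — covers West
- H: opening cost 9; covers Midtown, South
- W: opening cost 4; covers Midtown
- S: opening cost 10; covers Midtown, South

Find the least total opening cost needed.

15

The greedy cost-per-new-zone heuristic would pick W, A, and H for 19, but a cheaper cover exists.
Choose A and H: together they cover Midtown, West, South — every zone.
Total opening cost: 6 + 9 = 15.
No cover costs less than 15.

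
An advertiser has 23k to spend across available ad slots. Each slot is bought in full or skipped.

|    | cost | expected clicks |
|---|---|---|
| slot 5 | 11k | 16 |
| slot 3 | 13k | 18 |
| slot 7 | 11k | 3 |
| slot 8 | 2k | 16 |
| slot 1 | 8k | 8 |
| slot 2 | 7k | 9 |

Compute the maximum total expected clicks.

Take slot 3, slot 8, and slot 2: cost 13 + 2 + 7 = 22 ≤ 23, expected clicks 18 + 16 + 9 = 43.
No other feasible combination does better.

43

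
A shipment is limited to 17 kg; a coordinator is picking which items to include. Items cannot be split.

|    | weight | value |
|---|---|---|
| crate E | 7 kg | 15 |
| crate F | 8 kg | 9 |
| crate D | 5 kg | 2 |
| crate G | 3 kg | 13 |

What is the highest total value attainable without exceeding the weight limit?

This is an integer program with binary decision variables.
Allowing fractional choices, the relaxed optimum would be about 35.9, but items are indivisible.
crate E + crate F: weight 7 + 8 = 15 ≤ 17, value 15 + 9 = 24.
crate E + crate D + crate G: weight 7 + 5 + 3 = 15 ≤ 17, value 15 + 2 + 13 = 30.
crate E + crate G: weight 7 + 3 = 10 ≤ 17, value 15 + 13 = 28.
Best is crate E, crate D, and crate G with total value 30.

30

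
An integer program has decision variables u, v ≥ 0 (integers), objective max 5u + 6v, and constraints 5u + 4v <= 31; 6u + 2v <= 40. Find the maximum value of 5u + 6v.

Relaxing integrality, the LP optimum is 46.50 at (u,v) = (0, 7.75), which is not an integer point.
(u,v)=(0,7): 5·0+4·7=28≤31, 6·0+2·7=14≤40, objective 42.
(u,v)=(1,6): 5·1+4·6=29≤31, 6·1+2·6=18≤40, objective 41.
(u,v)=(0,6): 5·0+4·6=24≤31, 6·0+2·6=12≤40, objective 36.
No feasible integer point exceeds 42.

42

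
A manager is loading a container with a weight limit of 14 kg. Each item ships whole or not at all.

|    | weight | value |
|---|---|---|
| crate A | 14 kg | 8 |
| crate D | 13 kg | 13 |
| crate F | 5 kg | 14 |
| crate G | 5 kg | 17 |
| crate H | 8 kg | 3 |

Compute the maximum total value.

Allowing fractional choices, the relaxed optimum would be about 35.0, but items are indivisible.
crate F + crate G: weight 5 + 5 = 10 ≤ 14, value 14 + 17 = 31.
crate G + crate H: weight 5 + 8 = 13 ≤ 14, value 17 + 3 = 20.
Best is crate F and crate G with total value 31.

31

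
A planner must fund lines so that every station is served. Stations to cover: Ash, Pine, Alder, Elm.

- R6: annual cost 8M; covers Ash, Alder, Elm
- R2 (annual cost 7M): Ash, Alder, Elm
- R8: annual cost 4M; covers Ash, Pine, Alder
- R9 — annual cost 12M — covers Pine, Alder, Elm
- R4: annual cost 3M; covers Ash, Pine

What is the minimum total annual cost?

Choose R2 and R4: together they cover Ash, Pine, Alder, Elm — every station.
Total annual cost: 7 + 3 = 10.

10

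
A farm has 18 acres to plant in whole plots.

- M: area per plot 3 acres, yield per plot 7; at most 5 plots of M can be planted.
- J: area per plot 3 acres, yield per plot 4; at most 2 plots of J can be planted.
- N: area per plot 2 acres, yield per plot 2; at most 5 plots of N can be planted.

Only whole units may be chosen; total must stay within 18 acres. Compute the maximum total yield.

39

This is a bounded integer knapsack.
Take 5×M and 1×J: area 18 ≤ 18, yield 5·7 + 1·4 = 39.
M has the best ratio (7/3) and is taken to its limit of 5; remaining capacity is filled optimally with the others.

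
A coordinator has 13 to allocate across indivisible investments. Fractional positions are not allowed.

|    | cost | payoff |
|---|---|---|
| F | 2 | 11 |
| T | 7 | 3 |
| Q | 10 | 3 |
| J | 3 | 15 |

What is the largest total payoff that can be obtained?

This is an integer program with binary decision variables.
F + T + J: cost 2 + 7 + 3 = 12 ≤ 13, payoff 11 + 3 + 15 = 29.
F + J: cost 2 + 3 = 5 ≤ 13, payoff 11 + 15 = 26.
Best is F, T, and J with total payoff 29.

29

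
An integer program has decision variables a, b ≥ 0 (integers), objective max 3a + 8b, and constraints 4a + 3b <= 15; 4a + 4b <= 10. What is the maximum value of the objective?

16

(a,b)=(0,2): 4·0+3·2=6≤15, 4·0+4·2=8≤10, objective 16.
(a,b)=(1,1): 4·1+3·1=7≤15, 4·1+4·1=8≤10, objective 11.
(a,b)=(0,1): 4·0+3·1=3≤15, 4·0+4·1=4≤10, objective 8.
Maximum is 16 at (a,b)=(0,2).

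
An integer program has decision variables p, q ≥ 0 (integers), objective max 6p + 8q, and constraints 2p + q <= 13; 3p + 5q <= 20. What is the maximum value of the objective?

38

(p,q)=(5,1): 2·5+1·1=11≤13, 3·5+5·1=20≤20, objective 38.
(p,q)=(6,0): 2·6+1·0=12≤13, 3·6+5·0=18≤20, objective 36.
No feasible integer point exceeds 38.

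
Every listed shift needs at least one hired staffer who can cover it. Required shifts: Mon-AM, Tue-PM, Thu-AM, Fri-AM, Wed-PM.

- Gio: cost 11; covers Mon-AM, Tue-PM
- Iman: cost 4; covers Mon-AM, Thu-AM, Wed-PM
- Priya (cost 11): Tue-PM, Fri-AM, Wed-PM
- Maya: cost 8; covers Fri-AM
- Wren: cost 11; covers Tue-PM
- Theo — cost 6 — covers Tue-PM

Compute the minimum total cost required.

This is a weighted set-cover instance.
Choose Iman and Priya: together they cover Mon-AM, Tue-PM, Thu-AM, Fri-AM, Wed-PM — every shift.
Total cost: 4 + 11 = 15.
No cover costs less than 15.

15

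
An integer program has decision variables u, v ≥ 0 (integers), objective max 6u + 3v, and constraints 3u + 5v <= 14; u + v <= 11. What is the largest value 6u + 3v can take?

The continuous relaxation peaks at (4.67, 0) with value 28.00; rounding to a feasible lattice point costs some objective.
(u,v)=(4,0) is feasible, giving 24.
(u,v)=(3,1) is feasible, giving 21.
(u,v)=(3,0) is feasible, giving 18.
The best lattice point is (4,0), giving 24.

24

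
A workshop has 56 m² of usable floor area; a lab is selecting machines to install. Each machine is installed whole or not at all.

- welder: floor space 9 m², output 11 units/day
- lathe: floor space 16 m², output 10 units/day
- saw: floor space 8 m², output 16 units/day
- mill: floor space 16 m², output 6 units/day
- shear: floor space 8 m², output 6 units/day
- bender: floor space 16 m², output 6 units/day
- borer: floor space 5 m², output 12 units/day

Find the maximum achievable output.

55

Take welder, lathe, saw, shear, and borer: floor space 9 + 16 + 8 + 8 + 5 = 46 ≤ 56, output 11 + 10 + 16 + 6 + 12 = 55.
No feasible combination exceeds this.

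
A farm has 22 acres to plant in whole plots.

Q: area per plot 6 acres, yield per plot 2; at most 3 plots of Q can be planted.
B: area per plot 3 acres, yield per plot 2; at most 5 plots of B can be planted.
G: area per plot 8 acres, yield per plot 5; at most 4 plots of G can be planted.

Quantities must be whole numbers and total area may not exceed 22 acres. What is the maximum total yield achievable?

This is a bounded integer knapsack.
4×B and 1×G: area 20 ≤ 22, yield 4·2 + 1·5 = 13.
2×B and 2×G: area 22 ≤ 22, yield 2·2 + 2·5 = 14.
Best is 14.

14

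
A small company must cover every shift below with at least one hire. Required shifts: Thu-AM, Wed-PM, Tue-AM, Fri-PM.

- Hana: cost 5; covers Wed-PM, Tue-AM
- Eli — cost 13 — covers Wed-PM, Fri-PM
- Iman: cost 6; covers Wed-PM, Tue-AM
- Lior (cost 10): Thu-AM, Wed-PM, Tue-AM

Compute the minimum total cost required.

23

The greedy cost-per-new-shift heuristic would pick Hana, Lior, and Eli for 28, but a cheaper cover exists.
Choose Eli and Lior: together they cover Thu-AM, Wed-PM, Tue-AM, Fri-PM — every shift.
Total cost: 13 + 10 = 23.
No cover costs less than 23.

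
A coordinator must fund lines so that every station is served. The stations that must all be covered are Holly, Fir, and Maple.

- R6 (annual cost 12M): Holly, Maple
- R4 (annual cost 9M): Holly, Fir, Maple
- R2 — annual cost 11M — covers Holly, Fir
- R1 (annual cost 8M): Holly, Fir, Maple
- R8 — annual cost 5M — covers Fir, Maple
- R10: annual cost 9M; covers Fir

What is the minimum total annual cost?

8

The greedy cost-per-new-station heuristic would pick R8 and R1 for 13, but a cheaper cover exists.
R1 alone covers Holly, Fir, Maple — every station.
Total annual cost: 8.
No cover costs less than 8.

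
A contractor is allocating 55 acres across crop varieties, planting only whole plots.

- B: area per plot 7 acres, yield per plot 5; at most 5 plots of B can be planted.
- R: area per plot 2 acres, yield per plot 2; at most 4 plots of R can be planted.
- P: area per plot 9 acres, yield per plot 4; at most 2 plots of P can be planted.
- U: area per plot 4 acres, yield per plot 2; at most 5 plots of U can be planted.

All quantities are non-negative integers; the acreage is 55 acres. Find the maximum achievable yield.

39

5×B, 2×R, and 4×U: area 55 ≤ 55, yield 5·5 + 2·2 + 4·2 = 37.
5×B, 4×R, and 3×U: area 55 ≤ 55, yield 5·5 + 4·2 + 3·2 = 39.
Best is 39.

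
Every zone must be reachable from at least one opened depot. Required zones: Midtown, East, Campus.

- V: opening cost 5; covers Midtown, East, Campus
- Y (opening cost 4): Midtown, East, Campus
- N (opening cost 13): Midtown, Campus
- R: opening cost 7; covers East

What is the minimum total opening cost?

4

This is a weighted set-cover instance.
Y alone covers Midtown, East, Campus — every zone.
Total opening cost: 4.
No cover costs less than 4.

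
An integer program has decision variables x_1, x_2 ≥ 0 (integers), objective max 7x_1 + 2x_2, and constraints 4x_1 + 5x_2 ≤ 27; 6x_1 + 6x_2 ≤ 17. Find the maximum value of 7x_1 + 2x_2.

14

Relaxing integrality, the LP optimum is 19.83 at (x_1,x_2) = (2.83, 0), which is not an integer point.
(x_1,x_2)=(2,0): 4·2+5·0=8≤27, 6·2+6·0=12≤17, objective 14.
(x_1,x_2)=(1,1): 4·1+5·1=9≤27, 6·1+6·1=12≤17, objective 9.
(x_1,x_2)=(1,0): 4·1+5·0=4≤27, 6·1+6·0=6≤17, objective 7.
The best lattice point is (2,0), giving 14.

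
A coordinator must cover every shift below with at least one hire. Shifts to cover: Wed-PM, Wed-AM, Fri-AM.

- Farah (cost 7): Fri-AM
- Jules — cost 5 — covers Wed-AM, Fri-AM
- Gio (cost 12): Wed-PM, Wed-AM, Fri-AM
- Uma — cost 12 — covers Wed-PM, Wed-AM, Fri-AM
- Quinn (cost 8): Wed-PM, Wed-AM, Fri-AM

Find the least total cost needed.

The greedy cost-per-new-shift heuristic would pick Jules and Quinn for 13, but a cheaper cover exists.
Quinn alone covers Wed-PM, Wed-AM, Fri-AM — every shift.
Total cost: 8.
No cover costs less than 8.

8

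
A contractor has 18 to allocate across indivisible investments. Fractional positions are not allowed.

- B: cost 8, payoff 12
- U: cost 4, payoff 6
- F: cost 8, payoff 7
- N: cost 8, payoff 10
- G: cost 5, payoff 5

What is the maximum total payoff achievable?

23

This is an integer program with binary decision variables.
Take B, U, and G: cost 8 + 4 + 5 = 17 ≤ 18, payoff 12 + 6 + 5 = 23.
No other feasible combination does better.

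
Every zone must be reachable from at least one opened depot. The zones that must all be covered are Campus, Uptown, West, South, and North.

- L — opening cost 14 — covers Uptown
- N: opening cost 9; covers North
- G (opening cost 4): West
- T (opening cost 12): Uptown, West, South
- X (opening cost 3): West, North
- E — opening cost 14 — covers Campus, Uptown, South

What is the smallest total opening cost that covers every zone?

17

This is an integer covering problem.
Choose X and E: together they cover Campus, Uptown, West, South, North — every zone.
Total opening cost: 3 + 14 = 17.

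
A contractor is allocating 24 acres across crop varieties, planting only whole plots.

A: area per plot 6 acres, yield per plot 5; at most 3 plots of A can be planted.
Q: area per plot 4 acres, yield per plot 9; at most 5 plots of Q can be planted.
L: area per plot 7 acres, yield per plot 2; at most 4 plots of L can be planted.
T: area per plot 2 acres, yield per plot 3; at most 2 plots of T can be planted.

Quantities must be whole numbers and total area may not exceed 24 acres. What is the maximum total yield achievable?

5×Q and 2×T: area 24 ≤ 24, yield 5·9 + 2·3 = 51.
5×Q and 1×T: area 22 ≤ 24, yield 5·9 + 1·3 = 48.
Best is 51.

51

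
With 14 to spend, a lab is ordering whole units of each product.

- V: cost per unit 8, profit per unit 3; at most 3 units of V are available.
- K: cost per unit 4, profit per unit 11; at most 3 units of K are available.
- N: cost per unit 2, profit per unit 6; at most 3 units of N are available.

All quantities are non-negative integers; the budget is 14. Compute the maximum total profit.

40

Take 2×K and 3×N: cost 14 ≤ 14, profit 2·11 + 3·6 = 40.
N has the best ratio (6/2) and is taken to its limit of 3; remaining capacity is filled optimally with the others.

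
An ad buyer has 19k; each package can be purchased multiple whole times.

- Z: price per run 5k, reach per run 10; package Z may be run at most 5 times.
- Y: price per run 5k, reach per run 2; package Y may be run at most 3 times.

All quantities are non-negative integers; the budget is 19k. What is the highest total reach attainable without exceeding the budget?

2×Z and 1×Y: price 15 ≤ 19, reach 2·10 + 1·2 = 22.
3×Z: price 15 ≤ 19, reach 3·10 = 30.
Best is 30.

30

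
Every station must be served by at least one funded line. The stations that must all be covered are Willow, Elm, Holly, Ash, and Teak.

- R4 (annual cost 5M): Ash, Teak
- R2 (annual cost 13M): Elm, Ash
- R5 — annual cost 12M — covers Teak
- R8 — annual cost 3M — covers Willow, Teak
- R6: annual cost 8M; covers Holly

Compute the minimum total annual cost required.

24

This is a weighted set-cover instance.
The greedy cost-per-new-station heuristic would pick R8, R4, R6, and R2 for 29, but a cheaper cover exists.
Choose R2, R8, and R6: together they cover Willow, Elm, Holly, Ash, Teak — every station.
Total annual cost: 13 + 3 + 8 = 24.
No cover costs less than 24.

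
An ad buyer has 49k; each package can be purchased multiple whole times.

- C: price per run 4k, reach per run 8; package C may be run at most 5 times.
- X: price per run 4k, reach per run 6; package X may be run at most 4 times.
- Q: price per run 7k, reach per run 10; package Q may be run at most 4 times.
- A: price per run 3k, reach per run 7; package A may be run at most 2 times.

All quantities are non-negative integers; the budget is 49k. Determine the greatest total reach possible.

A has the best ratio (7/3); taking only A gives at most 2×7 = 14 (stopped by the supply cap of 2).
Mixing does better — 5×C, 4×X, 1×Q, and 2×A: price 49 ≤ 49, reach 5·8 + 4·6 + 1·10 + 2·7 = 88.

88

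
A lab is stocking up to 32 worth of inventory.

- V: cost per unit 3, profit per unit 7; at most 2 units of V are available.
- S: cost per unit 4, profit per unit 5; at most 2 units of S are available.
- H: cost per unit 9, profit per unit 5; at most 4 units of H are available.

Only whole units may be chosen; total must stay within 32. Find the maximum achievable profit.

34

V has the best ratio (7/3); taking only V gives at most 2×7 = 14 (stopped by the supply cap of 2).
Mixing does better — 2×V, 2×S, and 2×H: cost 32 ≤ 32, profit 2·7 + 2·5 + 2·5 = 34.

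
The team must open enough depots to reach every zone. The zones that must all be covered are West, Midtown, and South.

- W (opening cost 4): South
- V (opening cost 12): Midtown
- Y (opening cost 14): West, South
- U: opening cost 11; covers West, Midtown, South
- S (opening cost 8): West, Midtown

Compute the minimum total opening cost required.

U alone covers West, Midtown, South — every zone.
Total opening cost: 11.

11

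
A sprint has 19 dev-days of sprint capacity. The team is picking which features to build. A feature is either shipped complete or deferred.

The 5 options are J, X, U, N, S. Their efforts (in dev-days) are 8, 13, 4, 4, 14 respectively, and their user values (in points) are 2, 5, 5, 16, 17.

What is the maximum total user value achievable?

33

Treat it as a binary knapsack problem.
J + U + N: effort 8 + 4 + 4 = 16 ≤ 19, user value 2 + 5 + 16 = 23.
N + S: effort 4 + 14 = 18 ≤ 19, user value 16 + 17 = 33.
Best is N and S with total user value 33.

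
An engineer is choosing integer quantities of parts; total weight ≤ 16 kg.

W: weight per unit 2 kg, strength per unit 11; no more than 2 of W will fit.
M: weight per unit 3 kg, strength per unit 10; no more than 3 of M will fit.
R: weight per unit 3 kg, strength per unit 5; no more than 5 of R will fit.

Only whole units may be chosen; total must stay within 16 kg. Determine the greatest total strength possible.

57

Take 2×W, 3×M, and 1×R: weight 16 ≤ 16, strength 2·11 + 3·10 + 1·5 = 57.
W has the best ratio (11/2) and is taken to its limit of 2; remaining capacity is filled optimally with the others.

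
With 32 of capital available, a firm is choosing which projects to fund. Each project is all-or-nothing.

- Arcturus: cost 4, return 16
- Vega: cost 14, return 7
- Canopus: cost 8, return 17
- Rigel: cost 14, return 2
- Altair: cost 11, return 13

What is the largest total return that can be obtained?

46

Arcturus + Vega + Canopus: cost 4 + 14 + 8 = 26 ≤ 32, return 16 + 7 + 17 = 40.
Arcturus + Canopus + Altair: cost 4 + 8 + 11 = 23 ≤ 32, return 16 + 17 + 13 = 46.
Best is Arcturus, Canopus, and Altair with total return 46.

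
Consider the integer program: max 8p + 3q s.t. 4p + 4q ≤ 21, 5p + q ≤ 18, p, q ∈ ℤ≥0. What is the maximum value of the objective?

(p,q)=(3,2): 4·3+4·2=20≤21, 5·3+1·2=17≤18, objective 30.
(p,q)=(3,1): 4·3+4·1=16≤21, 5·3+1·1=16≤18, objective 27.
(p,q)=(2,3): 4·2+4·3=20≤21, 5·2+1·3=13≤18, objective 25.
The best lattice point is (3,2), giving 30.

30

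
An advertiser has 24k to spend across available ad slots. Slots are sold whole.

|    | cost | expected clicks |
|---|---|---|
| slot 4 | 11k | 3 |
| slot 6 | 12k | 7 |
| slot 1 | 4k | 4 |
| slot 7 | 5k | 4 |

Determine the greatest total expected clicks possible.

15

slot 6 + slot 1: cost 12 + 4 = 16 ≤ 24, expected clicks 7 + 4 = 11.
slot 6 + slot 1 + slot 7: cost 12 + 4 + 5 = 21 ≤ 24, expected clicks 7 + 4 + 4 = 15.
Best is slot 6, slot 1, and slot 7 with total expected clicks 15.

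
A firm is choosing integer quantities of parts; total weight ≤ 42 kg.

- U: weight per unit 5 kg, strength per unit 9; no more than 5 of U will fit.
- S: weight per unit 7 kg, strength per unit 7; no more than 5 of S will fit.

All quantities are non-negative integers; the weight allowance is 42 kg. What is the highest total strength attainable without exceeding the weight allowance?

Take 5×U and 2×S: weight 39 ≤ 42, strength 5·9 + 2·7 = 59.
U has the best ratio (9/5) and is taken to its limit of 5; remaining capacity is filled optimally with the others.

59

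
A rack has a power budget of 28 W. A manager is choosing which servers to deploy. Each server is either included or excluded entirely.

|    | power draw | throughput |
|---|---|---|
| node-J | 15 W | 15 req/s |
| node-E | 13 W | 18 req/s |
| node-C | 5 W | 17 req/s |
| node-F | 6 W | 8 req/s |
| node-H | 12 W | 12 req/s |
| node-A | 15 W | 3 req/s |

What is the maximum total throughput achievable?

43

Allowing fractional choices, the relaxed optimum would be about 47.0, but servers are indivisible.
node-J + node-C + node-F: power draw 15 + 5 + 6 = 26 ≤ 28, throughput 15 + 17 + 8 = 40.
node-E + node-C + node-F: power draw 13 + 5 + 6 = 24 ≤ 28, throughput 18 + 17 + 8 = 43.
Best is node-E, node-C, and node-F with total throughput 43.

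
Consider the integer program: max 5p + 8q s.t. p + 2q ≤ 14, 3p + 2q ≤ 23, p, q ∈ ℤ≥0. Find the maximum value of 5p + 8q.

Relaxing integrality, the LP optimum is 60.50 at (p,q) = (4.5, 4.75), which is not an integer point.
(p,q)=(4,5): 1·4+2·5=14≤14, 3·4+2·5=22≤23, objective 60.
(p,q)=(5,4): 1·5+2·4=13≤14, 3·5+2·4=23≤23, objective 57.
(p,q)=(3,5): 1·3+2·5=13≤14, 3·3+2·5=19≤23, objective 55.
Maximum is 60 at (p,q)=(4,5).

60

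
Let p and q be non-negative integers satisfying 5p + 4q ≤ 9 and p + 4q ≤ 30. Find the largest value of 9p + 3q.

12

The continuous relaxation peaks at (1.8, 0) with value 16.20; rounding to a feasible lattice point costs some objective.
(p,q)=(1,1): 5·1+4·1=9≤9, 1·1+4·1=5≤30, objective 12.
(p,q)=(1,0): 5·1+4·0=5≤9, 1·1+4·0=1≤30, objective 9.
(p,q)=(0,2): 5·0+4·2=8≤9, 1·0+4·2=8≤30, objective 6.
(p,q)=(0,1): 5·0+4·1=4≤9, 1·0+4·1=4≤30, objective 3.
The best lattice point is (1,1), giving 12.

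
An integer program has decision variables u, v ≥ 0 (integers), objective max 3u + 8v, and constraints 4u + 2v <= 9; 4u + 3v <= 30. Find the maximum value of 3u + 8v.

Relaxing integrality, the LP optimum is 36.00 at (u,v) = (0, 4.5), which is not an integer point.
(u,v)=(0,4): 4·0+2·4=8≤9, 4·0+3·4=12≤30, objective 32.
(u,v)=(0,3): 4·0+2·3=6≤9, 4·0+3·3=9≤30, objective 24.
The best lattice point is (0,4), giving 32.

32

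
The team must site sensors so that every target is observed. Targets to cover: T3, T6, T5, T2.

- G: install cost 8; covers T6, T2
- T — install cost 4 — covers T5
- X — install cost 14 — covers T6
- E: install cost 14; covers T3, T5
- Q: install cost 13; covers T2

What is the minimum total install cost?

22

The greedy cost-per-new-target heuristic would pick G, T, and E for 26, but a cheaper cover exists.
Choose G and E: together they cover T3, T6, T5, T2 — every target.
Total install cost: 8 + 14 = 22.
No cover costs less than 22.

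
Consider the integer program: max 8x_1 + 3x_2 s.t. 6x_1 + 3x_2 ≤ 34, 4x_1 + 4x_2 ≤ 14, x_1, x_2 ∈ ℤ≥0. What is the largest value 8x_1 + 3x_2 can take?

24

(x_1,x_2)=(3,0) is feasible, giving 24.
(x_1,x_2)=(2,1) is feasible, giving 19.
(x_1,x_2)=(2,0) is feasible, giving 16.
No feasible integer point exceeds 24.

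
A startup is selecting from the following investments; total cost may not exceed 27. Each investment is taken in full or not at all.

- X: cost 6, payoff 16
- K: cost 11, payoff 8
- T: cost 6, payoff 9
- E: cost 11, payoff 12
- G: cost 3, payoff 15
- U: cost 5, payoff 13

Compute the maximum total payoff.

56

This is a 0-1 knapsack instance.
X + E + G + U: cost 6 + 11 + 3 + 5 = 25 ≤ 27, payoff 16 + 12 + 15 + 13 = 56.
X + K + G + U: cost 6 + 11 + 3 + 5 = 25 ≤ 27, payoff 16 + 8 + 15 + 13 = 52.
X + T + G + U: cost 6 + 6 + 3 + 5 = 20 ≤ 27, payoff 16 + 9 + 15 + 13 = 53.
Best is X, E, G, and U with total payoff 56.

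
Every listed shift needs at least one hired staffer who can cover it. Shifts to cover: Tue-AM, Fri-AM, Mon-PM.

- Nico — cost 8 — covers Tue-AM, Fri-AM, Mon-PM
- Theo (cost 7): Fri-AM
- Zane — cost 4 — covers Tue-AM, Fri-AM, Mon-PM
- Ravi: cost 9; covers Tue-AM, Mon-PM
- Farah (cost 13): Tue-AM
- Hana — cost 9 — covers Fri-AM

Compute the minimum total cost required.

Zane alone covers Tue-AM, Fri-AM, Mon-PM — every shift.
Total cost: 4.

4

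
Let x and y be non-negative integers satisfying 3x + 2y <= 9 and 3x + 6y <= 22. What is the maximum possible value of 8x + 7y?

(x,y)=(1,3): 3·1+2·3=9≤9, 3·1+6·3=21≤22, objective 29.
(x,y)=(1,2): 3·1+2·2=7≤9, 3·1+6·2=15≤22, objective 22.
(x,y)=(0,3): 3·0+2·3=6≤9, 3·0+6·3=18≤22, objective 21.
(x,y)=(0,2): 3·0+2·2=4≤9, 3·0+6·2=12≤22, objective 14.
Maximum is 29 at (x,y)=(1,3).

29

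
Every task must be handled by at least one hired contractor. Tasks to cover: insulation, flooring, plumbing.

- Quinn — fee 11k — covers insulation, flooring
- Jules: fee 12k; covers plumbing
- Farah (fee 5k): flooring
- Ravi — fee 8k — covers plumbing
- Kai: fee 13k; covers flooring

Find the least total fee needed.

19

The greedy cost-per-new-task heuristic would pick Farah, Ravi, and Quinn for 24, but a cheaper cover exists.
Choose Quinn and Ravi: together they cover insulation, flooring, plumbing — every task.
Total fee: 11 + 8 = 19.
No cover costs less than 19.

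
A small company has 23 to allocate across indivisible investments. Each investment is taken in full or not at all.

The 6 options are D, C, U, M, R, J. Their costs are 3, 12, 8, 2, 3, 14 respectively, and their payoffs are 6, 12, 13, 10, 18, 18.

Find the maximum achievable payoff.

52

Allowing fractional choices, the relaxed optimum would be about 56.0, but investments are indivisible.
D + M + R + J: cost 3 + 2 + 3 + 14 = 22 ≤ 23, payoff 6 + 10 + 18 + 18 = 52.
M + R + J: cost 2 + 3 + 14 = 19 ≤ 23, payoff 10 + 18 + 18 = 46.
D + U + M + R: cost 3 + 8 + 2 + 3 = 16 ≤ 23, payoff 6 + 13 + 10 + 18 = 47.
Best is D, M, R, and J with total payoff 52.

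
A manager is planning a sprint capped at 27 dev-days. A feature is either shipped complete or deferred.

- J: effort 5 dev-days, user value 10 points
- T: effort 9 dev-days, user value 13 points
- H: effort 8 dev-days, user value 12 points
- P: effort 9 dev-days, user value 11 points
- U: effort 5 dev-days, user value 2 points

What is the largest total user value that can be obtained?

Take J, T, H, and U: effort 5 + 9 + 8 + 5 = 27 ≤ 27, user value 10 + 13 + 12 + 2 = 37.
No other feasible combination does better.

37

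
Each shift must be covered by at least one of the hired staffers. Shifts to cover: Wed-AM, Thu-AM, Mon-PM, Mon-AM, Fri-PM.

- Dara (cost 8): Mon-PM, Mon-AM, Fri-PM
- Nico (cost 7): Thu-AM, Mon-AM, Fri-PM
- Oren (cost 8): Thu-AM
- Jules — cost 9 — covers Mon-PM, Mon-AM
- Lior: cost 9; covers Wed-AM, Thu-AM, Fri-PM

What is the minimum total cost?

17

Choose Dara and Lior: together they cover Wed-AM, Thu-AM, Mon-PM, Mon-AM, Fri-PM — every shift.
Total cost: 8 + 9 = 17.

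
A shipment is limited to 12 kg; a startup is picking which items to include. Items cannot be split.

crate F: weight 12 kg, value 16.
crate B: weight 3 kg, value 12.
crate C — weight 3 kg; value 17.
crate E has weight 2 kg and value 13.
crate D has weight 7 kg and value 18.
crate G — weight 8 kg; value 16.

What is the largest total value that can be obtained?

Take crate C, crate E, and crate D: weight 3 + 2 + 7 = 12 ≤ 12, value 17 + 13 + 18 = 48.
No other feasible combination does better.

48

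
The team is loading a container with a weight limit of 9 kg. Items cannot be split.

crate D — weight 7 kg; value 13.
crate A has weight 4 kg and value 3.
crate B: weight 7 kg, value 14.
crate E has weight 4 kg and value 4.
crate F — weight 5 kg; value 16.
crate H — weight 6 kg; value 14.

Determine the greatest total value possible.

Allowing fractional choices, the relaxed optimum would be about 25.3, but items are indivisible.
crate E + crate F: weight 4 + 5 = 9 ≤ 9, value 4 + 16 = 20.
crate F: weight 5 ≤ 9, value 16.
crate A + crate F: weight 4 + 5 = 9 ≤ 9, value 3 + 16 = 19.
Best is crate E and crate F with total value 20.

20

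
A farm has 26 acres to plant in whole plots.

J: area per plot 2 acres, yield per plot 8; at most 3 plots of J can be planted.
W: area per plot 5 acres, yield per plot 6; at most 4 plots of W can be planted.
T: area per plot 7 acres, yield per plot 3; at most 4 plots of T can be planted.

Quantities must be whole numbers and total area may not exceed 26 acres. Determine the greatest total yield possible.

48

J has the best ratio (8/2); taking only J gives at most 3×8 = 24 (stopped by the supply cap of 3).
Mixing does better — 3×J and 4×W: area 26 ≤ 26, yield 3·8 + 4·6 = 48.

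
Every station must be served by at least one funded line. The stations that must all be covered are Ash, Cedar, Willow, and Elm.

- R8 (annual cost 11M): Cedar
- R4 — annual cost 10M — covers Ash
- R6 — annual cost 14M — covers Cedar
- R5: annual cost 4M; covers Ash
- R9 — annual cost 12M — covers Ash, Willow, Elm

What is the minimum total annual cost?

The greedy cost-per-new-station heuristic would pick R5, R9, and R8 for 27, but a cheaper cover exists.
Choose R8 and R9: together they cover Ash, Cedar, Willow, Elm — every station.
Total annual cost: 11 + 12 = 23.
No cover costs less than 23.

23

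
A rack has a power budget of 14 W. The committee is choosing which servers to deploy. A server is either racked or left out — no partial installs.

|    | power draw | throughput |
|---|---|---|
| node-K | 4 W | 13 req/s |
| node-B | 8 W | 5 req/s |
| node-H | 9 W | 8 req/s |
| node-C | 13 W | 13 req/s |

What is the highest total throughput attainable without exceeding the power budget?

Allowing fractional choices, the relaxed optimum would be about 23.0, but servers are indivisible.
node-K + node-B: power draw 4 + 8 = 12 ≤ 14, throughput 13 + 5 = 18.
node-K + node-H: power draw 4 + 9 = 13 ≤ 14, throughput 13 + 8 = 21.
node-K: power draw 4 ≤ 14, throughput 13.
Best is node-K and node-H with total throughput 21.

21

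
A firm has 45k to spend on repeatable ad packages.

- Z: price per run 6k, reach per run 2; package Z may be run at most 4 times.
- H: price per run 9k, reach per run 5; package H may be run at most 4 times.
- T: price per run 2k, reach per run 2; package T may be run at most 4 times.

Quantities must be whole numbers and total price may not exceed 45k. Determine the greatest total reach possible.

28

This is a bounded integer knapsack.
4×H and 3×T: price 42 ≤ 45, reach 4·5 + 3·2 = 26.
4×H and 4×T: price 44 ≤ 45, reach 4·5 + 4·2 = 28.
Best is 28.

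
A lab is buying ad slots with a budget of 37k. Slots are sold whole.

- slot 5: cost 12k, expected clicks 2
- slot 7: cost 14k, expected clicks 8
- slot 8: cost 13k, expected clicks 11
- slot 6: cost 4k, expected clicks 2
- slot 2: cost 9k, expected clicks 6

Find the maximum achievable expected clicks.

Allowing fractional choices, the relaxed optimum would be about 25.5, but ad slots are indivisible.
slot 7 + slot 8 + slot 2: cost 14 + 13 + 9 = 36 ≤ 37, expected clicks 8 + 11 + 6 = 25.
slot 8 + slot 6 + slot 2: cost 13 + 4 + 9 = 26 ≤ 37, expected clicks 11 + 2 + 6 = 19.
slot 7 + slot 8 + slot 6: cost 14 + 13 + 4 = 31 ≤ 37, expected clicks 8 + 11 + 2 = 21.
Best is slot 7, slot 8, and slot 2 with total expected clicks 25.

25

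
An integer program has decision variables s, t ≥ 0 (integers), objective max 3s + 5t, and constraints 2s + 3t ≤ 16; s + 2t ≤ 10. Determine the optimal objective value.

(s,t)=(2,4): 2·2+3·4=16≤16, 1·2+2·4=10≤10, objective 26.
(s,t)=(3,3): 2·3+3·3=15≤16, 1·3+2·3=9≤10, objective 24.
(s,t)=(1,4): 2·1+3·4=14≤16, 1·1+2·4=9≤10, objective 23.
Maximum is 26 at (s,t)=(2,4).

26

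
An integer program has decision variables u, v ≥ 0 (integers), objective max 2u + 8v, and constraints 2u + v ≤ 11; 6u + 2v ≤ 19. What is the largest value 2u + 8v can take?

72

Relaxing integrality, the LP optimum is 76.00 at (u,v) = (0, 9.5), which is not an integer point.
(u,v)=(0,9): 2·0+1·9=9≤11, 6·0+2·9=18≤19, objective 72.
(u,v)=(0,8): 2·0+1·8=8≤11, 6·0+2·8=16≤19, objective 64.
No feasible integer point exceeds 72.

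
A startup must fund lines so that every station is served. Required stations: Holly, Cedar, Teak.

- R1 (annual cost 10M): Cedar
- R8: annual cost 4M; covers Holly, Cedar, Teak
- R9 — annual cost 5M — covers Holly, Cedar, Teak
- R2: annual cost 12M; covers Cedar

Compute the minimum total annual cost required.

4

This is a weighted set-cover instance.
R8 alone covers Holly, Cedar, Teak — every station.
Total annual cost: 4.
No cover costs less than 4.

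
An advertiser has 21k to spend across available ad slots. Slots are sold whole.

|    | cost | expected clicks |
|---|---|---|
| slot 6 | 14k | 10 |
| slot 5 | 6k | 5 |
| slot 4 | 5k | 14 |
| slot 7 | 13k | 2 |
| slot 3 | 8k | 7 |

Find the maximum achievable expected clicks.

slot 5 + slot 4 + slot 3: cost 6 + 5 + 8 = 19 ≤ 21, expected clicks 5 + 14 + 7 = 26.
slot 6 + slot 4: cost 14 + 5 = 19 ≤ 21, expected clicks 10 + 14 = 24.
slot 4 + slot 3: cost 5 + 8 = 13 ≤ 21, expected clicks 14 + 7 = 21.
Best is slot 5, slot 4, and slot 3 with total expected clicks 26.

26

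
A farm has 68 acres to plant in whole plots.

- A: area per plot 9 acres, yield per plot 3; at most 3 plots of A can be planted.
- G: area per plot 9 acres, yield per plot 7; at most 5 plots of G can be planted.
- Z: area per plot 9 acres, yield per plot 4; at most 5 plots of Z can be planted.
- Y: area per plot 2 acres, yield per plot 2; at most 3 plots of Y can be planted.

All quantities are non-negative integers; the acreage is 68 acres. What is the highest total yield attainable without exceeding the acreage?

47

Y has the best ratio (2/2); taking only Y gives at most 3×2 = 6 (stopped by the supply cap of 3).
Mixing does better — 5×G, 2×Z, and 2×Y: area 67 ≤ 68, yield 5·7 + 2·4 + 2·2 = 47.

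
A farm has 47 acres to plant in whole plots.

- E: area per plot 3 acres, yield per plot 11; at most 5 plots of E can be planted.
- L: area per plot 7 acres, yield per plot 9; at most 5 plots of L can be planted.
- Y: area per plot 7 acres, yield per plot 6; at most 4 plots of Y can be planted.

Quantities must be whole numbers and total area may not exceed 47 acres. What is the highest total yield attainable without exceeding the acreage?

E has the best ratio (11/3); taking only E gives at most 5×11 = 55 (stopped by the supply cap of 5).
Mixing does better — 5×E and 4×L: area 43 ≤ 47, yield 5·11 + 4·9 = 91.

91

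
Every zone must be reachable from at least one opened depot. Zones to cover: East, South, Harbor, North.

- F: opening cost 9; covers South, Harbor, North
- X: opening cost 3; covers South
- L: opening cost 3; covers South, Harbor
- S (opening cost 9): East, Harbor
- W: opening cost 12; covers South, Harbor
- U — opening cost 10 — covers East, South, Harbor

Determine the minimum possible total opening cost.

18

This is an integer covering problem.
The greedy cost-per-new-zone heuristic would pick L, F, and S for 21, but a cheaper cover exists.
Choose F and S: together they cover East, South, Harbor, North — every zone.
Total opening cost: 9 + 9 = 18.
No cover costs less than 18.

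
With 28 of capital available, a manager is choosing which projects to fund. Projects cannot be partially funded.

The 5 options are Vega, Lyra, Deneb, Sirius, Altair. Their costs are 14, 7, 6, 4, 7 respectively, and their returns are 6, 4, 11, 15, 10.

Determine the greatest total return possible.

40

Allowing fractional choices, the relaxed optimum would be about 41.7, but projects are indivisible.
Vega + Deneb + Sirius: cost 14 + 6 + 4 = 24 ≤ 28, return 6 + 11 + 15 = 32.
Lyra + Deneb + Sirius + Altair: cost 7 + 6 + 4 + 7 = 24 ≤ 28, return 4 + 11 + 15 + 10 = 40.
Deneb + Sirius + Altair: cost 6 + 4 + 7 = 17 ≤ 28, return 11 + 15 + 10 = 36.
Best is Lyra, Deneb, Sirius, and Altair with total return 40.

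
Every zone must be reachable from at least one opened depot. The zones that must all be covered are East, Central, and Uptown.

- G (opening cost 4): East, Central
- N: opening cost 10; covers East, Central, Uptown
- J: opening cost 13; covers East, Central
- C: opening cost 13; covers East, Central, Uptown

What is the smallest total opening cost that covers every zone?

N alone covers East, Central, Uptown — every zone.
Total opening cost: 10.

10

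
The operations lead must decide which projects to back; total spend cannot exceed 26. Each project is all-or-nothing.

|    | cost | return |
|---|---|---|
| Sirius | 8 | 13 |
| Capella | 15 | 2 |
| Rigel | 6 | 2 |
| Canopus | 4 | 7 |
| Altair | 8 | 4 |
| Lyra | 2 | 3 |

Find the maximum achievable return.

27

Sirius + Canopus + Altair + Lyra: cost 8 + 4 + 8 + 2 = 22 ≤ 26, return 13 + 7 + 4 + 3 = 27.
Sirius + Rigel + Canopus + Altair: cost 8 + 6 + 4 + 8 = 26 ≤ 26, return 13 + 2 + 7 + 4 = 26.
Best is Sirius, Canopus, Altair, and Lyra with total return 27.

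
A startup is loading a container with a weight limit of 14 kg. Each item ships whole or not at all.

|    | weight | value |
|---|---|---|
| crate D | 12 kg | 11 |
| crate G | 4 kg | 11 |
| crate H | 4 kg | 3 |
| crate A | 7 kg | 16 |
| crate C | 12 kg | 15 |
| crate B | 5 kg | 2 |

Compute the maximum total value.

27

Allowing fractional choices, the relaxed optimum would be about 30.8, but items are indivisible.
crate G + crate A: weight 4 + 7 = 11 ≤ 14, value 11 + 16 = 27.
crate A + crate B: weight 7 + 5 = 12 ≤ 14, value 16 + 2 = 18.
crate H + crate A: weight 4 + 7 = 11 ≤ 14, value 3 + 16 = 19.
Best is crate G and crate A with total value 27.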